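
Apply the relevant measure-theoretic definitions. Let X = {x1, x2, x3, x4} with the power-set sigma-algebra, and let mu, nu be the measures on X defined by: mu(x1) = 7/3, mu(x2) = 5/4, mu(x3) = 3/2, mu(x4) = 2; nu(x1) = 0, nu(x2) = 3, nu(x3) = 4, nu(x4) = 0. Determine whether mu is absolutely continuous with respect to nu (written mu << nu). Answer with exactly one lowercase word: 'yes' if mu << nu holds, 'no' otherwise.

mu << nu means: every nu-null measurable set is also mu-null; equivalently, for every atom x, if nu({x}) = 0 then mu({x}) = 0.
Checking each atom:
  x1: nu = 0, mu = 7/3 > 0 -> violates mu << nu.
  x2: nu = 3 > 0 -> no constraint.
  x3: nu = 4 > 0 -> no constraint.
  x4: nu = 0, mu = 2 > 0 -> violates mu << nu.
The atom(s) x1, x4 violate the condition (nu = 0 but mu > 0). Therefore mu is NOT absolutely continuous w.r.t. nu.

no


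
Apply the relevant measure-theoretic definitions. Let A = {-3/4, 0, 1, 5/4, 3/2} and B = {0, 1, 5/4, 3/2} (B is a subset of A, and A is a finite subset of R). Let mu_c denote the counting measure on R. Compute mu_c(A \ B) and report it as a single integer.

Counting measure assigns mu_c(E) = |E| (number of elements) when E is finite. For B subset A, A \ B is the set of elements of A not in B, so |A \ B| = |A| - |B|.
|A| = 5, |B| = 4, so mu_c(A \ B) = 5 - 4 = 1.

1


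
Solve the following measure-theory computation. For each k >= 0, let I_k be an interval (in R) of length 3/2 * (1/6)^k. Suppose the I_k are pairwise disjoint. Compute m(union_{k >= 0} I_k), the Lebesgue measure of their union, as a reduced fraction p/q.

By countable additivity of the Lebesgue measure on pairwise disjoint measurable sets,
  m(union_{k >= 0} I_k) = sum_{k >= 0} m(I_k) = sum_{k >= 0} a * r^k,
  with a = 3/2 and r = 1/6.
Since 0 < r = 1/6 < 1, the geometric series converges:
  sum_{k >= 0} a * r^k = a / (1 - r).
  = 3/2 / (1 - 1/6)
  = 3/2 / (5/6)
  = 9/5.

9/5


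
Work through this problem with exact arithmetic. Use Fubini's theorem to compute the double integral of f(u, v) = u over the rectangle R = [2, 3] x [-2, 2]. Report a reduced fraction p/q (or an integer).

f(u, v) is a tensor product of a function of u and a function of v, and both factors are bounded continuous (hence Lebesgue integrable) on the rectangle, so Fubini's theorem applies:
  integral_R f d(m x m) = (integral_a1^b1 u du) * (integral_a2^b2 1 dv).
Inner integral in u: integral_{2}^{3} u du = (3^2 - 2^2)/2
  = 5/2.
Inner integral in v: integral_{-2}^{2} 1 dv = (2^1 - (-2)^1)/1
  = 4.
Product: (5/2) * (4) = 10.

10


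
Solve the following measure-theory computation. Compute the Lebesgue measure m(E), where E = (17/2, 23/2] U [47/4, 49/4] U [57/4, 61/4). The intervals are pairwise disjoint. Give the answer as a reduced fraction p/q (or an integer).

For pairwise disjoint intervals, m(union_i I_i) = sum_i m(I_i),
and m is invariant under swapping open/closed endpoints (single points have measure 0).
So m(E) = sum_i (b_i - a_i).
  I_1 has length 23/2 - 17/2 = 3.
  I_2 has length 49/4 - 47/4 = 1/2.
  I_3 has length 61/4 - 57/4 = 1.
Summing:
  m(E) = 3 + 1/2 + 1 = 9/2.

9/2


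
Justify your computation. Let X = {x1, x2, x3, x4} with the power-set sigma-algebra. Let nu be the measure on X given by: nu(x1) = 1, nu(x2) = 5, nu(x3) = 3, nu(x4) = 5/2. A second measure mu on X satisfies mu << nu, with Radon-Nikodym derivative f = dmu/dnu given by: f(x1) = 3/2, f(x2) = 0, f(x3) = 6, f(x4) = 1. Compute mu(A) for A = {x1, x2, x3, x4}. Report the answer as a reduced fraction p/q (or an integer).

By the defining property of the Radon-Nikodym derivative, for every measurable set A,
  mu(A) = integral_A f dnu.
Since nu is a discrete measure concentrated on the atoms of X, the integral over A reduces to the sum
  mu(A) = sum_{x in A} f(x) * nu({x}).
Computing each term:
  x1: f(x1) * nu(x1) = 3/2 * 1 = 3/2.
  x2: f(x2) * nu(x2) = 0 * 5 = 0.
  x3: f(x3) * nu(x3) = 6 * 3 = 18.
  x4: f(x4) * nu(x4) = 1 * 5/2 = 5/2.
Summing: mu(A) = 3/2 + 0 + 18 + 5/2 = 22.

22


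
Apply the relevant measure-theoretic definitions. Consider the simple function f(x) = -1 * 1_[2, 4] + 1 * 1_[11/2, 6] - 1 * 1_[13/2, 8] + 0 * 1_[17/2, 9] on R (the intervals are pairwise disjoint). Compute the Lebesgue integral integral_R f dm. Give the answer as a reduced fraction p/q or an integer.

For a simple function f = sum_i c_i * 1_{A_i} with disjoint A_i,
  integral f dm = sum_i c_i * m(A_i).
Lengths of the A_i:
  m(A_1) = 4 - 2 = 2.
  m(A_2) = 6 - 11/2 = 1/2.
  m(A_3) = 8 - 13/2 = 3/2.
  m(A_4) = 9 - 17/2 = 1/2.
Contributions c_i * m(A_i):
  (-1) * (2) = -2.
  (1) * (1/2) = 1/2.
  (-1) * (3/2) = -3/2.
  (0) * (1/2) = 0.
Total: -2 + 1/2 - 3/2 + 0 = -3.

-3


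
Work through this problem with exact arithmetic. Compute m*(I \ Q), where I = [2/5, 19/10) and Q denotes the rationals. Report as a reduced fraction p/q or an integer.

The interval I = [2/5, 19/10) has m(I) = 19/10 - 2/5 = 3/2 (endpoints are measure-zero, so open/closed/half-open agree). Write I = (I cap Q) u (I \ Q). The rationals in I are countable, so m*(I cap Q) = 0 (cover each rational by intervals whose total length is arbitrarily small). By countable subadditivity m*(I) <= m*(I cap Q) + m*(I \ Q), hence m*(I \ Q) >= m(I) = 3/2. The reverse inequality m*(I \ Q) <= m*(I) = 3/2 is trivial since (I \ Q) is a subset of I. Therefore m*(I \ Q) = 3/2.

3/2


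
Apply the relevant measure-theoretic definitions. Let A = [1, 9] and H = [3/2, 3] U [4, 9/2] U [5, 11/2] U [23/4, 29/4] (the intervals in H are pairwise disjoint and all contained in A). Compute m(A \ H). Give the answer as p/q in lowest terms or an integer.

The ambient interval has length m(A) = 9 - 1 = 8.
Since the holes are disjoint and sit inside A, by finite additivity
  m(H) = sum_i (b_i - a_i), and m(A \ H) = m(A) - m(H).
Computing the hole measures:
  m(H_1) = 3 - 3/2 = 3/2.
  m(H_2) = 9/2 - 4 = 1/2.
  m(H_3) = 11/2 - 5 = 1/2.
  m(H_4) = 29/4 - 23/4 = 3/2.
Summed: m(H) = 3/2 + 1/2 + 1/2 + 3/2 = 4.
So m(A \ H) = 8 - 4 = 4.

4


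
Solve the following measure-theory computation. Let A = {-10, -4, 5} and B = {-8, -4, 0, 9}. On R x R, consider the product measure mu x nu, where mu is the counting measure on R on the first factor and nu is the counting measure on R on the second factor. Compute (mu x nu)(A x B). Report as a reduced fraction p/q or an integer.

For a measurable rectangle A x B, the product measure satisfies
  (mu x nu)(A x B) = mu(A) * nu(B).
  mu(A) = 3.
  nu(B) = 4.
  (mu x nu)(A x B) = 3 * 4 = 12.

12


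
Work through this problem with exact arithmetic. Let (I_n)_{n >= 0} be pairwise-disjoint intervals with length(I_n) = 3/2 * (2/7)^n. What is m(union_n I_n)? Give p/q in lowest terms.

By countable additivity of the Lebesgue measure on pairwise disjoint measurable sets,
  m(union_{n >= 0} I_n) = sum_{n >= 0} m(I_n) = sum_{n >= 0} a * r^n,
  with a = 3/2 and r = 2/7.
Since 0 < r = 2/7 < 1, the geometric series converges:
  sum_{n >= 0} a * r^n = a / (1 - r).
  = 3/2 / (1 - 2/7)
  = 3/2 / (5/7)
  = 21/10.

21/10


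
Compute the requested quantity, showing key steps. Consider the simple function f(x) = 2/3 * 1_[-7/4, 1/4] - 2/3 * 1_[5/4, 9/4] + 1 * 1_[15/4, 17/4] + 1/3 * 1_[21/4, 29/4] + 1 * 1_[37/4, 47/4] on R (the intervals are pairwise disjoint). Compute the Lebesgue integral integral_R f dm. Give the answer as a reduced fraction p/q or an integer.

For a simple function f = sum_i c_i * 1_{A_i} with disjoint A_i,
  integral f dm = sum_i c_i * m(A_i).
Lengths of the A_i:
  m(A_1) = 1/4 - (-7/4) = 2.
  m(A_2) = 9/4 - 5/4 = 1.
  m(A_3) = 17/4 - 15/4 = 1/2.
  m(A_4) = 29/4 - 21/4 = 2.
  m(A_5) = 47/4 - 37/4 = 5/2.
Contributions c_i * m(A_i):
  (2/3) * (2) = 4/3.
  (-2/3) * (1) = -2/3.
  (1) * (1/2) = 1/2.
  (1/3) * (2) = 2/3.
  (1) * (5/2) = 5/2.
Total: 4/3 - 2/3 + 1/2 + 2/3 + 5/2 = 13/3.

13/3


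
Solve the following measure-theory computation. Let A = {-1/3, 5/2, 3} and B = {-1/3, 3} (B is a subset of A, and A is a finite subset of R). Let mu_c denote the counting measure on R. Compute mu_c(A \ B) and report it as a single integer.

Counting measure assigns mu_c(E) = |E| (number of elements) when E is finite. For B subset A, A \ B is the set of elements of A not in B, so |A \ B| = |A| - |B|.
|A| = 3, |B| = 2, so mu_c(A \ B) = 3 - 2 = 1.

1


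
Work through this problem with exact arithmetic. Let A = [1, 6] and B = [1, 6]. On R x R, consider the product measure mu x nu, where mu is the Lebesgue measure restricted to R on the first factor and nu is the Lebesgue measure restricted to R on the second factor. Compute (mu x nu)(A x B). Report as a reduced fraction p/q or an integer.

For a measurable rectangle A x B, the product measure satisfies
  (mu x nu)(A x B) = mu(A) * nu(B).
  mu(A) = 5.
  nu(B) = 5.
  (mu x nu)(A x B) = 5 * 5 = 25.

25


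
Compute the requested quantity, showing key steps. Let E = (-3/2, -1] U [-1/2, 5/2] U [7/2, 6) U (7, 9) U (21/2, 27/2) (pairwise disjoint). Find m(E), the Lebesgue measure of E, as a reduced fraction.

For pairwise disjoint intervals, m(union_i I_i) = sum_i m(I_i),
and m is invariant under swapping open/closed endpoints (single points have measure 0).
So m(E) = sum_i (b_i - a_i).
  I_1 has length -1 - (-3/2) = 1/2.
  I_2 has length 5/2 - (-1/2) = 3.
  I_3 has length 6 - 7/2 = 5/2.
  I_4 has length 9 - 7 = 2.
  I_5 has length 27/2 - 21/2 = 3.
Summing:
  m(E) = 1/2 + 3 + 5/2 + 2 + 3 = 11.

11


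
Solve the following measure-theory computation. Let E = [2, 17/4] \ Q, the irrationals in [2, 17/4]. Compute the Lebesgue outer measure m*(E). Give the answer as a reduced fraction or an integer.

The interval I = [2, 17/4] has m(I) = 17/4 - 2 = 9/4 (endpoints are measure-zero, so open/closed/half-open agree). Write I = (I cap Q) u (I \ Q). The rationals in I are countable, so m*(I cap Q) = 0 (cover each rational by intervals whose total length is arbitrarily small). By countable subadditivity m*(I) <= m*(I cap Q) + m*(I \ Q), hence m*(I \ Q) >= m(I) = 9/4. The reverse inequality m*(I \ Q) <= m*(I) = 9/4 is trivial since (I \ Q) is a subset of I. Therefore m*(I \ Q) = 9/4.

9/4


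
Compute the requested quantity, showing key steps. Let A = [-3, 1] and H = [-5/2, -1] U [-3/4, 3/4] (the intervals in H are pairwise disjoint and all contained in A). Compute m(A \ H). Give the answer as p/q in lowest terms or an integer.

The ambient interval has length m(A) = 1 - (-3) = 4.
Since the holes are disjoint and sit inside A, by finite additivity
  m(H) = sum_i (b_i - a_i), and m(A \ H) = m(A) - m(H).
Computing the hole measures:
  m(H_1) = -1 - (-5/2) = 3/2.
  m(H_2) = 3/4 - (-3/4) = 3/2.
Summed: m(H) = 3/2 + 3/2 = 3.
So m(A \ H) = 4 - 3 = 1.

1


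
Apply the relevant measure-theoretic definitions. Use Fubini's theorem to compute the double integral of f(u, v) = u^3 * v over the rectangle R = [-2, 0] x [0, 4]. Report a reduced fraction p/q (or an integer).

f(u, v) is a tensor product of a function of u and a function of v, and both factors are bounded continuous (hence Lebesgue integrable) on the rectangle, so Fubini's theorem applies:
  integral_R f d(m x m) = (integral_a1^b1 u^3 du) * (integral_a2^b2 v dv).
Inner integral in u: integral_{-2}^{0} u^3 du = (0^4 - (-2)^4)/4
  = -4.
Inner integral in v: integral_{0}^{4} v dv = (4^2 - 0^2)/2
  = 8.
Product: (-4) * (8) = -32.

-32


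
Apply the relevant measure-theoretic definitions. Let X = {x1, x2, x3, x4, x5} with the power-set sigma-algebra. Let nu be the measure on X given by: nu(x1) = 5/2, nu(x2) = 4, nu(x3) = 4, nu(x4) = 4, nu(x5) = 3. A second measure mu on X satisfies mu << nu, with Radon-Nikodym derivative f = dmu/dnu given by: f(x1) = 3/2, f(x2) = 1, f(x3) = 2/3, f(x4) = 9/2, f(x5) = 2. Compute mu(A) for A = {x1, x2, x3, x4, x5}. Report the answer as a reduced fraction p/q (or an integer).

By the defining property of the Radon-Nikodym derivative, for every measurable set A,
  mu(A) = integral_A f dnu.
Since nu is a discrete measure concentrated on the atoms of X, the integral over A reduces to the sum
  mu(A) = sum_{x in A} f(x) * nu({x}).
Computing each term:
  x1: f(x1) * nu(x1) = 3/2 * 5/2 = 15/4.
  x2: f(x2) * nu(x2) = 1 * 4 = 4.
  x3: f(x3) * nu(x3) = 2/3 * 4 = 8/3.
  x4: f(x4) * nu(x4) = 9/2 * 4 = 18.
  x5: f(x5) * nu(x5) = 2 * 3 = 6.
Summing: mu(A) = 15/4 + 4 + 8/3 + 18 + 6 = 413/12.

413/12


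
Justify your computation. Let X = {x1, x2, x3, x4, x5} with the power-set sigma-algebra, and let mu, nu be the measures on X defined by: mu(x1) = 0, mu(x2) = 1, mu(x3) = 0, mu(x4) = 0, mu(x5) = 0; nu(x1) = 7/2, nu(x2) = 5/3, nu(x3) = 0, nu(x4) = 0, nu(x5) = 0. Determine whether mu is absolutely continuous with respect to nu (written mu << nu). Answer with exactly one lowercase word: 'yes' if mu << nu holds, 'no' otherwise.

mu << nu means: every nu-null measurable set is also mu-null; equivalently, for every atom x, if nu({x}) = 0 then mu({x}) = 0.
Checking each atom:
  x1: nu = 7/2 > 0 -> no constraint.
  x2: nu = 5/3 > 0 -> no constraint.
  x3: nu = 0, mu = 0 -> consistent with mu << nu.
  x4: nu = 0, mu = 0 -> consistent with mu << nu.
  x5: nu = 0, mu = 0 -> consistent with mu << nu.
No atom violates the condition. Therefore mu << nu.

yes


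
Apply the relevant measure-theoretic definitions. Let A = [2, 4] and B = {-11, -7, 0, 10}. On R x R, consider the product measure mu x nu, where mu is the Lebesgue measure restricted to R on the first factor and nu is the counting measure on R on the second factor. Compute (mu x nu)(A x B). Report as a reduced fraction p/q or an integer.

For a measurable rectangle A x B, the product measure satisfies
  (mu x nu)(A x B) = mu(A) * nu(B).
  mu(A) = 2.
  nu(B) = 4.
  (mu x nu)(A x B) = 2 * 4 = 8.

8


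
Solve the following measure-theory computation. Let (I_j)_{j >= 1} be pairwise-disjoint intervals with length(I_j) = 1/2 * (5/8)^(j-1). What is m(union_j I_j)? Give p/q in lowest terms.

By countable additivity of the Lebesgue measure on pairwise disjoint measurable sets,
  m(union_{j >= 1} I_j) = sum_{j >= 1} m(I_j) = sum_{j >= 1} a * r^(j-1),
  with a = 1/2 and r = 5/8.
Since 0 < r = 5/8 < 1, the geometric series converges:
  sum_{j >= 1} a * r^(j-1) = a / (1 - r).
  = 1/2 / (1 - 5/8)
  = 1/2 / (3/8)
  = 4/3.

4/3


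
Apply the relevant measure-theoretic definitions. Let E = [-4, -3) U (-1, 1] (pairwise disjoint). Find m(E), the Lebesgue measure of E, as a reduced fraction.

For pairwise disjoint intervals, m(union_i I_i) = sum_i m(I_i),
and m is invariant under swapping open/closed endpoints (single points have measure 0).
So m(E) = sum_i (b_i - a_i).
  I_1 has length -3 - (-4) = 1.
  I_2 has length 1 - (-1) = 2.
Summing:
  m(E) = 1 + 2 = 3.

3


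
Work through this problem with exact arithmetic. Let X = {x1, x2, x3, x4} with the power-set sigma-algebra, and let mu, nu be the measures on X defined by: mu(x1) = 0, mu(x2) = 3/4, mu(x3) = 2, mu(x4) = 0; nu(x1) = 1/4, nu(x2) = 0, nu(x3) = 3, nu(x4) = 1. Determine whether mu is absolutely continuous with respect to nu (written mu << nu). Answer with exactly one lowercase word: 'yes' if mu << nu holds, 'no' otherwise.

mu << nu means: every nu-null measurable set is also mu-null; equivalently, for every atom x, if nu({x}) = 0 then mu({x}) = 0.
Checking each atom:
  x1: nu = 1/4 > 0 -> no constraint.
  x2: nu = 0, mu = 3/4 > 0 -> violates mu << nu.
  x3: nu = 3 > 0 -> no constraint.
  x4: nu = 1 > 0 -> no constraint.
The atom(s) x2 violate the condition (nu = 0 but mu > 0). Therefore mu is NOT absolutely continuous w.r.t. nu.

no


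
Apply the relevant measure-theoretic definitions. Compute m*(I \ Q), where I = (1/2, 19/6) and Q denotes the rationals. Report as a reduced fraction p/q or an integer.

The interval I = (1/2, 19/6) has m(I) = 19/6 - 1/2 = 8/3 (endpoints are measure-zero, so open/closed/half-open agree). Write I = (I cap Q) u (I \ Q). The rationals in I are countable, so m*(I cap Q) = 0 (cover each rational by intervals whose total length is arbitrarily small). By countable subadditivity m*(I) <= m*(I cap Q) + m*(I \ Q), hence m*(I \ Q) >= m(I) = 8/3. The reverse inequality m*(I \ Q) <= m*(I) = 8/3 is trivial since (I \ Q) is a subset of I. Therefore m*(I \ Q) = 8/3.

8/3


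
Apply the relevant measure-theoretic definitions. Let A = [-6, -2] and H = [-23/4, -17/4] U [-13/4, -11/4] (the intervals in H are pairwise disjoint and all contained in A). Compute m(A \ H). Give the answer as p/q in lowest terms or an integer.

The ambient interval has length m(A) = -2 - (-6) = 4.
Since the holes are disjoint and sit inside A, by finite additivity
  m(H) = sum_i (b_i - a_i), and m(A \ H) = m(A) - m(H).
Computing the hole measures:
  m(H_1) = -17/4 - (-23/4) = 3/2.
  m(H_2) = -11/4 - (-13/4) = 1/2.
Summed: m(H) = 3/2 + 1/2 = 2.
So m(A \ H) = 4 - 2 = 2.

2


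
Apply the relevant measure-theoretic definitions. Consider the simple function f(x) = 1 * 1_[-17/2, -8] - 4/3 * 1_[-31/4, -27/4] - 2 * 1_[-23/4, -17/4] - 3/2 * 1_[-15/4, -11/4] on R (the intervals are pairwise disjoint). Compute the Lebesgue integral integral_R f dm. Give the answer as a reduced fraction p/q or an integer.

For a simple function f = sum_i c_i * 1_{A_i} with disjoint A_i,
  integral f dm = sum_i c_i * m(A_i).
Lengths of the A_i:
  m(A_1) = -8 - (-17/2) = 1/2.
  m(A_2) = -27/4 - (-31/4) = 1.
  m(A_3) = -17/4 - (-23/4) = 3/2.
  m(A_4) = -11/4 - (-15/4) = 1.
Contributions c_i * m(A_i):
  (1) * (1/2) = 1/2.
  (-4/3) * (1) = -4/3.
  (-2) * (3/2) = -3.
  (-3/2) * (1) = -3/2.
Total: 1/2 - 4/3 - 3 - 3/2 = -16/3.

-16/3


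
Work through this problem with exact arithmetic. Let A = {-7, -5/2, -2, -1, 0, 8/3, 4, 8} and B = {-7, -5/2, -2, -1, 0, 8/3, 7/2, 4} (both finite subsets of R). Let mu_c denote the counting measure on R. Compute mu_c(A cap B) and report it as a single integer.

Counting measure on a finite set equals cardinality. mu_c(A cap B) = |A cap B| (elements appearing in both).
Enumerating the elements of A that also lie in B gives 7 element(s).
So mu_c(A cap B) = 7.

7


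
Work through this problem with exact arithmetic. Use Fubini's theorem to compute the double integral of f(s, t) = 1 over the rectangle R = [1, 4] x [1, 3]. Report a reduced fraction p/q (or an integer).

f(s, t) is a tensor product of a function of s and a function of t, and both factors are bounded continuous (hence Lebesgue integrable) on the rectangle, so Fubini's theorem applies:
  integral_R f d(m x m) = (integral_a1^b1 1 ds) * (integral_a2^b2 1 dt).
Inner integral in s: integral_{1}^{4} 1 ds = (4^1 - 1^1)/1
  = 3.
Inner integral in t: integral_{1}^{3} 1 dt = (3^1 - 1^1)/1
  = 2.
Product: (3) * (2) = 6.

6


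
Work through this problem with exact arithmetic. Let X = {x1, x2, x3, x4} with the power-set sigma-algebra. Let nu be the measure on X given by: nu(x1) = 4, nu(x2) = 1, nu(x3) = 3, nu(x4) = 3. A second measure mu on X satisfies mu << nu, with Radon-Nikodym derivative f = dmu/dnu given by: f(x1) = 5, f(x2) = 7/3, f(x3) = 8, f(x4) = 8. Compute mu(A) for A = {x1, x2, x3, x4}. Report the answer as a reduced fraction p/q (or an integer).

By the defining property of the Radon-Nikodym derivative, for every measurable set A,
  mu(A) = integral_A f dnu.
Since nu is a discrete measure concentrated on the atoms of X, the integral over A reduces to the sum
  mu(A) = sum_{x in A} f(x) * nu({x}).
Computing each term:
  x1: f(x1) * nu(x1) = 5 * 4 = 20.
  x2: f(x2) * nu(x2) = 7/3 * 1 = 7/3.
  x3: f(x3) * nu(x3) = 8 * 3 = 24.
  x4: f(x4) * nu(x4) = 8 * 3 = 24.
Summing: mu(A) = 20 + 7/3 + 24 + 24 = 211/3.

211/3


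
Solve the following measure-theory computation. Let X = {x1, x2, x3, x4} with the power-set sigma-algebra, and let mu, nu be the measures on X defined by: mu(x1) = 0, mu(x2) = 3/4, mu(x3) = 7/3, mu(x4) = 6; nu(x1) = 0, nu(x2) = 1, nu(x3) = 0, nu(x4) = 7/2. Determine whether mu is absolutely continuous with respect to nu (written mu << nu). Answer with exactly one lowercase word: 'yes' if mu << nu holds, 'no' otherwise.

mu << nu means: every nu-null measurable set is also mu-null; equivalently, for every atom x, if nu({x}) = 0 then mu({x}) = 0.
Checking each atom:
  x1: nu = 0, mu = 0 -> consistent with mu << nu.
  x2: nu = 1 > 0 -> no constraint.
  x3: nu = 0, mu = 7/3 > 0 -> violates mu << nu.
  x4: nu = 7/2 > 0 -> no constraint.
The atom(s) x3 violate the condition (nu = 0 but mu > 0). Therefore mu is NOT absolutely continuous w.r.t. nu.

no


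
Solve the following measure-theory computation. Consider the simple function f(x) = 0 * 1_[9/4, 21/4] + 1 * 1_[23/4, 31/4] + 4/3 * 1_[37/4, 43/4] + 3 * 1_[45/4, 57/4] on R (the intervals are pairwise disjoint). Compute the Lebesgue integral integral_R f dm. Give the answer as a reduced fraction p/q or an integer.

For a simple function f = sum_i c_i * 1_{A_i} with disjoint A_i,
  integral f dm = sum_i c_i * m(A_i).
Lengths of the A_i:
  m(A_1) = 21/4 - 9/4 = 3.
  m(A_2) = 31/4 - 23/4 = 2.
  m(A_3) = 43/4 - 37/4 = 3/2.
  m(A_4) = 57/4 - 45/4 = 3.
Contributions c_i * m(A_i):
  (0) * (3) = 0.
  (1) * (2) = 2.
  (4/3) * (3/2) = 2.
  (3) * (3) = 9.
Total: 0 + 2 + 2 + 9 = 13.

13


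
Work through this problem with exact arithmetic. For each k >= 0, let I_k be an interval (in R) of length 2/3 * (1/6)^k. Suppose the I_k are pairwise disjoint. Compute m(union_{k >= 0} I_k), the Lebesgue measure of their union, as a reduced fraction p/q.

By countable additivity of the Lebesgue measure on pairwise disjoint measurable sets,
  m(union_{k >= 0} I_k) = sum_{k >= 0} m(I_k) = sum_{k >= 0} a * r^k,
  with a = 2/3 and r = 1/6.
Since 0 < r = 1/6 < 1, the geometric series converges:
  sum_{k >= 0} a * r^k = a / (1 - r).
  = 2/3 / (1 - 1/6)
  = 2/3 / (5/6)
  = 4/5.

4/5


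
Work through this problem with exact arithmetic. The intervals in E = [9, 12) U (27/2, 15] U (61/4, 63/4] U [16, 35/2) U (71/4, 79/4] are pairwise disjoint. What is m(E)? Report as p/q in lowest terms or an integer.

For pairwise disjoint intervals, m(union_i I_i) = sum_i m(I_i),
and m is invariant under swapping open/closed endpoints (single points have measure 0).
So m(E) = sum_i (b_i - a_i).
  I_1 has length 12 - 9 = 3.
  I_2 has length 15 - 27/2 = 3/2.
  I_3 has length 63/4 - 61/4 = 1/2.
  I_4 has length 35/2 - 16 = 3/2.
  I_5 has length 79/4 - 71/4 = 2.
Summing:
  m(E) = 3 + 3/2 + 1/2 + 3/2 + 2 = 17/2.

17/2


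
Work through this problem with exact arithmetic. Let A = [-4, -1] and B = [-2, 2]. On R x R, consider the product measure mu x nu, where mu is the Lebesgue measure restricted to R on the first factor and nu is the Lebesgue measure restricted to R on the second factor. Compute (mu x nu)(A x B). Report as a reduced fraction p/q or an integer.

For a measurable rectangle A x B, the product measure satisfies
  (mu x nu)(A x B) = mu(A) * nu(B).
  mu(A) = 3.
  nu(B) = 4.
  (mu x nu)(A x B) = 3 * 4 = 12.

12


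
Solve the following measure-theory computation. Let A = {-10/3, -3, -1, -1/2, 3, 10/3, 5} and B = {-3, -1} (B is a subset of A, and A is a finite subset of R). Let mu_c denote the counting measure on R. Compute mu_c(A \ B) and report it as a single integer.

Counting measure assigns mu_c(E) = |E| (number of elements) when E is finite. For B subset A, A \ B is the set of elements of A not in B, so |A \ B| = |A| - |B|.
|A| = 7, |B| = 2, so mu_c(A \ B) = 7 - 2 = 5.

5


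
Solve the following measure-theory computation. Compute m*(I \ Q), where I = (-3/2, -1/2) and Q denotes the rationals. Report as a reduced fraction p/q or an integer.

The interval I = (-3/2, -1/2) has m(I) = -1/2 - (-3/2) = 1 (endpoints are measure-zero, so open/closed/half-open agree). Write I = (I cap Q) u (I \ Q). The rationals in I are countable, so m*(I cap Q) = 0 (cover each rational by intervals whose total length is arbitrarily small). By countable subadditivity m*(I) <= m*(I cap Q) + m*(I \ Q), hence m*(I \ Q) >= m(I) = 1. The reverse inequality m*(I \ Q) <= m*(I) = 1 is trivial since (I \ Q) is a subset of I. Therefore m*(I \ Q) = 1.

1


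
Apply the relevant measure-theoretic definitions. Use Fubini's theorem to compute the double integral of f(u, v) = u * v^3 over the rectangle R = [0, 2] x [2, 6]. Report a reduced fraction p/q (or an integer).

f(u, v) is a tensor product of a function of u and a function of v, and both factors are bounded continuous (hence Lebesgue integrable) on the rectangle, so Fubini's theorem applies:
  integral_R f d(m x m) = (integral_a1^b1 u du) * (integral_a2^b2 v^3 dv).
Inner integral in u: integral_{0}^{2} u du = (2^2 - 0^2)/2
  = 2.
Inner integral in v: integral_{2}^{6} v^3 dv = (6^4 - 2^4)/4
  = 320.
Product: (2) * (320) = 640.

640


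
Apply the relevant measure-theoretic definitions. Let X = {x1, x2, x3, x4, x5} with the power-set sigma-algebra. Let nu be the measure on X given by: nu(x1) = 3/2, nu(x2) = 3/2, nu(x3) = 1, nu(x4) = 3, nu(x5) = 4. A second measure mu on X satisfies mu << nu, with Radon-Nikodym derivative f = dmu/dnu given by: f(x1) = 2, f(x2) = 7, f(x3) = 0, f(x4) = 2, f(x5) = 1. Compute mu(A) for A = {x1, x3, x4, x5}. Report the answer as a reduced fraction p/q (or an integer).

By the defining property of the Radon-Nikodym derivative, for every measurable set A,
  mu(A) = integral_A f dnu.
Since nu is a discrete measure concentrated on the atoms of X, the integral over A reduces to the sum
  mu(A) = sum_{x in A} f(x) * nu({x}).
Computing each term:
  x1: f(x1) * nu(x1) = 2 * 3/2 = 3.
  x3: f(x3) * nu(x3) = 0 * 1 = 0.
  x4: f(x4) * nu(x4) = 2 * 3 = 6.
  x5: f(x5) * nu(x5) = 1 * 4 = 4.
Summing: mu(A) = 3 + 0 + 6 + 4 = 13.

13


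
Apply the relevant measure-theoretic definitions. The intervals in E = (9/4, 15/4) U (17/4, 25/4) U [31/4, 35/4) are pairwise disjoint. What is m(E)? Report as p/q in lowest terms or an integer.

For pairwise disjoint intervals, m(union_i I_i) = sum_i m(I_i),
and m is invariant under swapping open/closed endpoints (single points have measure 0).
So m(E) = sum_i (b_i - a_i).
  I_1 has length 15/4 - 9/4 = 3/2.
  I_2 has length 25/4 - 17/4 = 2.
  I_3 has length 35/4 - 31/4 = 1.
Summing:
  m(E) = 3/2 + 2 + 1 = 9/2.

9/2


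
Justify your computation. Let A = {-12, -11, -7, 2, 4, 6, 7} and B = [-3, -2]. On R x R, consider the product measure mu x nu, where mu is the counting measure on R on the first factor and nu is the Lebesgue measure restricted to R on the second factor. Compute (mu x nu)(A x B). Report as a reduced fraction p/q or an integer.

For a measurable rectangle A x B, the product measure satisfies
  (mu x nu)(A x B) = mu(A) * nu(B).
  mu(A) = 7.
  nu(B) = 1.
  (mu x nu)(A x B) = 7 * 1 = 7.

7


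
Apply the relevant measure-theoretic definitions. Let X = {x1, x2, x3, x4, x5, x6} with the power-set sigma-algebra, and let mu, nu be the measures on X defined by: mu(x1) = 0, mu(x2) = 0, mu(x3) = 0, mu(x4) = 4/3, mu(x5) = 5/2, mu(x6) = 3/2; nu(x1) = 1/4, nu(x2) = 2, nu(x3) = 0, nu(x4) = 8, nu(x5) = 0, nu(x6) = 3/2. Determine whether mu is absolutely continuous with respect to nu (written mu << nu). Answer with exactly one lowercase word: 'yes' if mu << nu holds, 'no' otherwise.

mu << nu means: every nu-null measurable set is also mu-null; equivalently, for every atom x, if nu({x}) = 0 then mu({x}) = 0.
Checking each atom:
  x1: nu = 1/4 > 0 -> no constraint.
  x2: nu = 2 > 0 -> no constraint.
  x3: nu = 0, mu = 0 -> consistent with mu << nu.
  x4: nu = 8 > 0 -> no constraint.
  x5: nu = 0, mu = 5/2 > 0 -> violates mu << nu.
  x6: nu = 3/2 > 0 -> no constraint.
The atom(s) x5 violate the condition (nu = 0 but mu > 0). Therefore mu is NOT absolutely continuous w.r.t. nu.

no


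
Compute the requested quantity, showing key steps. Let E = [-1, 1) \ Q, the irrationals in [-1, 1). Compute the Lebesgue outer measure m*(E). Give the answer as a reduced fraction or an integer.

The interval I = [-1, 1) has m(I) = 1 - (-1) = 2 (endpoints are measure-zero, so open/closed/half-open agree). Write I = (I cap Q) u (I \ Q). The rationals in I are countable, so m*(I cap Q) = 0 (cover each rational by intervals whose total length is arbitrarily small). By countable subadditivity m*(I) <= m*(I cap Q) + m*(I \ Q), hence m*(I \ Q) >= m(I) = 2. The reverse inequality m*(I \ Q) <= m*(I) = 2 is trivial since (I \ Q) is a subset of I. Therefore m*(I \ Q) = 2.

2


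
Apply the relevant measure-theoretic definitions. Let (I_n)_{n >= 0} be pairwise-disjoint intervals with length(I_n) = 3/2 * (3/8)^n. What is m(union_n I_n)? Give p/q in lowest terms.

By countable additivity of the Lebesgue measure on pairwise disjoint measurable sets,
  m(union_{n >= 0} I_n) = sum_{n >= 0} m(I_n) = sum_{n >= 0} a * r^n,
  with a = 3/2 and r = 3/8.
Since 0 < r = 3/8 < 1, the geometric series converges:
  sum_{n >= 0} a * r^n = a / (1 - r).
  = 3/2 / (1 - 3/8)
  = 3/2 / (5/8)
  = 12/5.

12/5


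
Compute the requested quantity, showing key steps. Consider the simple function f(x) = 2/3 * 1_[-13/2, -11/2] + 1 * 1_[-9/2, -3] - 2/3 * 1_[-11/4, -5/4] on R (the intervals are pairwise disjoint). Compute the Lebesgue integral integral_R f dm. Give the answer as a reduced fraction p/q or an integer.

For a simple function f = sum_i c_i * 1_{A_i} with disjoint A_i,
  integral f dm = sum_i c_i * m(A_i).
Lengths of the A_i:
  m(A_1) = -11/2 - (-13/2) = 1.
  m(A_2) = -3 - (-9/2) = 3/2.
  m(A_3) = -5/4 - (-11/4) = 3/2.
Contributions c_i * m(A_i):
  (2/3) * (1) = 2/3.
  (1) * (3/2) = 3/2.
  (-2/3) * (3/2) = -1.
Total: 2/3 + 3/2 - 1 = 7/6.

7/6


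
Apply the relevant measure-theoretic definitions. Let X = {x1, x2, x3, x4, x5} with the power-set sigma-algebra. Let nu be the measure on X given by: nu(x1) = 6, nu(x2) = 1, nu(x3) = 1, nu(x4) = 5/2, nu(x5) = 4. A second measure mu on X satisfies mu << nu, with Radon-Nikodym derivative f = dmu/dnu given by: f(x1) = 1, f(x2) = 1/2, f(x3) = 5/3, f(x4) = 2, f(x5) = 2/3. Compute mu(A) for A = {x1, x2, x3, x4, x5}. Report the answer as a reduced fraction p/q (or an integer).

By the defining property of the Radon-Nikodym derivative, for every measurable set A,
  mu(A) = integral_A f dnu.
Since nu is a discrete measure concentrated on the atoms of X, the integral over A reduces to the sum
  mu(A) = sum_{x in A} f(x) * nu({x}).
Computing each term:
  x1: f(x1) * nu(x1) = 1 * 6 = 6.
  x2: f(x2) * nu(x2) = 1/2 * 1 = 1/2.
  x3: f(x3) * nu(x3) = 5/3 * 1 = 5/3.
  x4: f(x4) * nu(x4) = 2 * 5/2 = 5.
  x5: f(x5) * nu(x5) = 2/3 * 4 = 8/3.
Summing: mu(A) = 6 + 1/2 + 5/3 + 5 + 8/3 = 95/6.

95/6


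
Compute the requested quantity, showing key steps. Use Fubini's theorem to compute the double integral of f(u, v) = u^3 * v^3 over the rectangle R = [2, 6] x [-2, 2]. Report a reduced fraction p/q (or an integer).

f(u, v) is a tensor product of a function of u and a function of v, and both factors are bounded continuous (hence Lebesgue integrable) on the rectangle, so Fubini's theorem applies:
  integral_R f d(m x m) = (integral_a1^b1 u^3 du) * (integral_a2^b2 v^3 dv).
Inner integral in u: integral_{2}^{6} u^3 du = (6^4 - 2^4)/4
  = 320.
Inner integral in v: integral_{-2}^{2} v^3 dv = (2^4 - (-2)^4)/4
  = 0.
Product: (320) * (0) = 0.

0


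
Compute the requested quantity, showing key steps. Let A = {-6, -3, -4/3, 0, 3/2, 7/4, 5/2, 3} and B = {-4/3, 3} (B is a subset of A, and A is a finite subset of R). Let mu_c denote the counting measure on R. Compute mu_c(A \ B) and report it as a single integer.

Counting measure assigns mu_c(E) = |E| (number of elements) when E is finite. For B subset A, A \ B is the set of elements of A not in B, so |A \ B| = |A| - |B|.
|A| = 8, |B| = 2, so mu_c(A \ B) = 8 - 2 = 6.

6


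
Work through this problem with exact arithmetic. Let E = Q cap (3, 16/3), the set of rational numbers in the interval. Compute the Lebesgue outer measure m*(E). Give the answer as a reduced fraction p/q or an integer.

Q cap (3, 16/3) is countable; list its elements as q_1, q_2, ... . Fix eps > 0 and cover the k-th point by an interval of length eps * 2^(-k). The cover has total length eps * sum_{k>=1} 2^(-k) = eps, so by definition of outer measure m*(Q cap (3, 16/3)) <= eps. Since eps was arbitrary and m* >= 0, the outer measure is 0.

0


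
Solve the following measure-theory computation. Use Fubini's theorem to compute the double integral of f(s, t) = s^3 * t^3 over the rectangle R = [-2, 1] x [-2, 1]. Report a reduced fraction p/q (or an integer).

f(s, t) is a tensor product of a function of s and a function of t, and both factors are bounded continuous (hence Lebesgue integrable) on the rectangle, so Fubini's theorem applies:
  integral_R f d(m x m) = (integral_a1^b1 s^3 ds) * (integral_a2^b2 t^3 dt).
Inner integral in s: integral_{-2}^{1} s^3 ds = (1^4 - (-2)^4)/4
  = -15/4.
Inner integral in t: integral_{-2}^{1} t^3 dt = (1^4 - (-2)^4)/4
  = -15/4.
Product: (-15/4) * (-15/4) = 225/16.

225/16


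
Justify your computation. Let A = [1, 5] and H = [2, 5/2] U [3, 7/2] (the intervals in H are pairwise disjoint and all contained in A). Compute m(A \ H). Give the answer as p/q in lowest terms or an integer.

The ambient interval has length m(A) = 5 - 1 = 4.
Since the holes are disjoint and sit inside A, by finite additivity
  m(H) = sum_i (b_i - a_i), and m(A \ H) = m(A) - m(H).
Computing the hole measures:
  m(H_1) = 5/2 - 2 = 1/2.
  m(H_2) = 7/2 - 3 = 1/2.
Summed: m(H) = 1/2 + 1/2 = 1.
So m(A \ H) = 4 - 1 = 3.

3


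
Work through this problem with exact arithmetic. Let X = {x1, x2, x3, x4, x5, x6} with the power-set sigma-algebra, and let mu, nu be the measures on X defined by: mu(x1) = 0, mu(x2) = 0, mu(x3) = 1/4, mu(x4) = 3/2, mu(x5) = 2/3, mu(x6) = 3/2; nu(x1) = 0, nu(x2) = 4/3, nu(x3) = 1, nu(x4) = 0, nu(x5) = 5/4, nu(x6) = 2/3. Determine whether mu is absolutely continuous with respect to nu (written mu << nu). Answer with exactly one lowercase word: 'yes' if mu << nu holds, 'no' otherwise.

mu << nu means: every nu-null measurable set is also mu-null; equivalently, for every atom x, if nu({x}) = 0 then mu({x}) = 0.
Checking each atom:
  x1: nu = 0, mu = 0 -> consistent with mu << nu.
  x2: nu = 4/3 > 0 -> no constraint.
  x3: nu = 1 > 0 -> no constraint.
  x4: nu = 0, mu = 3/2 > 0 -> violates mu << nu.
  x5: nu = 5/4 > 0 -> no constraint.
  x6: nu = 2/3 > 0 -> no constraint.
The atom(s) x4 violate the condition (nu = 0 but mu > 0). Therefore mu is NOT absolutely continuous w.r.t. nu.

no


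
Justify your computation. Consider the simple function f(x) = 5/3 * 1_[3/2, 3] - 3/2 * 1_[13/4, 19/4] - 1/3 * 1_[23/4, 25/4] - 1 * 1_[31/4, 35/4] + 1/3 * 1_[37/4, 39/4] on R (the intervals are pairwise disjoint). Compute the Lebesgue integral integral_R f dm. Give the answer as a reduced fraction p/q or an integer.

For a simple function f = sum_i c_i * 1_{A_i} with disjoint A_i,
  integral f dm = sum_i c_i * m(A_i).
Lengths of the A_i:
  m(A_1) = 3 - 3/2 = 3/2.
  m(A_2) = 19/4 - 13/4 = 3/2.
  m(A_3) = 25/4 - 23/4 = 1/2.
  m(A_4) = 35/4 - 31/4 = 1.
  m(A_5) = 39/4 - 37/4 = 1/2.
Contributions c_i * m(A_i):
  (5/3) * (3/2) = 5/2.
  (-3/2) * (3/2) = -9/4.
  (-1/3) * (1/2) = -1/6.
  (-1) * (1) = -1.
  (1/3) * (1/2) = 1/6.
Total: 5/2 - 9/4 - 1/6 - 1 + 1/6 = -3/4.

-3/4


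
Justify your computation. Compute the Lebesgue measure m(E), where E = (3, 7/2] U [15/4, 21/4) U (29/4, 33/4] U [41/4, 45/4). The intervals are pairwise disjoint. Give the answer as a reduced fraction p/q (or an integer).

For pairwise disjoint intervals, m(union_i I_i) = sum_i m(I_i),
and m is invariant under swapping open/closed endpoints (single points have measure 0).
So m(E) = sum_i (b_i - a_i).
  I_1 has length 7/2 - 3 = 1/2.
  I_2 has length 21/4 - 15/4 = 3/2.
  I_3 has length 33/4 - 29/4 = 1.
  I_4 has length 45/4 - 41/4 = 1.
Summing:
  m(E) = 1/2 + 3/2 + 1 + 1 = 4.

4


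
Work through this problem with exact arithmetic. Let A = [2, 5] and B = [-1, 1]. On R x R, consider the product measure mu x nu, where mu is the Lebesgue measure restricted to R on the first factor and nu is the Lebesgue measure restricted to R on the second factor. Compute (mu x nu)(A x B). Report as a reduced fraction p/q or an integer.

For a measurable rectangle A x B, the product measure satisfies
  (mu x nu)(A x B) = mu(A) * nu(B).
  mu(A) = 3.
  nu(B) = 2.
  (mu x nu)(A x B) = 3 * 2 = 6.

6


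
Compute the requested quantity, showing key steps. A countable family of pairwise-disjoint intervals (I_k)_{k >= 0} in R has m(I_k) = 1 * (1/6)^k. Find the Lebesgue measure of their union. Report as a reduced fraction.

By countable additivity of the Lebesgue measure on pairwise disjoint measurable sets,
  m(union_{k >= 0} I_k) = sum_{k >= 0} m(I_k) = sum_{k >= 0} a * r^k,
  with a = 1 and r = 1/6.
Since 0 < r = 1/6 < 1, the geometric series converges:
  sum_{k >= 0} a * r^k = a / (1 - r).
  = 1 / (1 - 1/6)
  = 1 / (5/6)
  = 6/5.

6/5


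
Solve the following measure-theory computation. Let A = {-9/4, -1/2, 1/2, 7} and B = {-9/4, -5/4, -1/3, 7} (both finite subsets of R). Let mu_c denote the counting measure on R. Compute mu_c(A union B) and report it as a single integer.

Counting measure on a finite set equals cardinality. By inclusion-exclusion, |A union B| = |A| + |B| - |A cap B|.
|A| = 4, |B| = 4, |A cap B| = 2.
So mu_c(A union B) = 4 + 4 - 2 = 6.

6


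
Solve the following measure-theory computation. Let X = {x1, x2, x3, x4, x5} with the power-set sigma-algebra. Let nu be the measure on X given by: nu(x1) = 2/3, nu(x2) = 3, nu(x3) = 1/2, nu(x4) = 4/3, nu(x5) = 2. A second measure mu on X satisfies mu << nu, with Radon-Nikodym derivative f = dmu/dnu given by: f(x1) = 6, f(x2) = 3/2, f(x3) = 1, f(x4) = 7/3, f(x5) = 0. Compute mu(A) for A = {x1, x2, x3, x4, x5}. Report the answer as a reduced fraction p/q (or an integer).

By the defining property of the Radon-Nikodym derivative, for every measurable set A,
  mu(A) = integral_A f dnu.
Since nu is a discrete measure concentrated on the atoms of X, the integral over A reduces to the sum
  mu(A) = sum_{x in A} f(x) * nu({x}).
Computing each term:
  x1: f(x1) * nu(x1) = 6 * 2/3 = 4.
  x2: f(x2) * nu(x2) = 3/2 * 3 = 9/2.
  x3: f(x3) * nu(x3) = 1 * 1/2 = 1/2.
  x4: f(x4) * nu(x4) = 7/3 * 4/3 = 28/9.
  x5: f(x5) * nu(x5) = 0 * 2 = 0.
Summing: mu(A) = 4 + 9/2 + 1/2 + 28/9 + 0 = 109/9.

109/9


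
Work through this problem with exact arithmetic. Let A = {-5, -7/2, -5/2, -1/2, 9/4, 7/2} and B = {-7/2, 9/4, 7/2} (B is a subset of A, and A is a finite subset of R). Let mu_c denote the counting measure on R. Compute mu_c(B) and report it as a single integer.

Counting measure assigns mu_c(E) = |E| (number of elements) when E is finite.
B has 3 element(s), so mu_c(B) = 3.

3


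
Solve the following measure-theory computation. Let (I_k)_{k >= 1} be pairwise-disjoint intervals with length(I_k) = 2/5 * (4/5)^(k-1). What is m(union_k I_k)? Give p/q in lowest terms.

By countable additivity of the Lebesgue measure on pairwise disjoint measurable sets,
  m(union_{k >= 1} I_k) = sum_{k >= 1} m(I_k) = sum_{k >= 1} a * r^(k-1),
  with a = 2/5 and r = 4/5.
Since 0 < r = 4/5 < 1, the geometric series converges:
  sum_{k >= 1} a * r^(k-1) = a / (1 - r).
  = 2/5 / (1 - 4/5)
  = 2/5 / (1/5)
  = 2.

2


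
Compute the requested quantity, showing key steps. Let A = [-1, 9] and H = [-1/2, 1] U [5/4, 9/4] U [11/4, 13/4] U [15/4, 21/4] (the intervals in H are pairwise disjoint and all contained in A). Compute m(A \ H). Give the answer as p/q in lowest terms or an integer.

The ambient interval has length m(A) = 9 - (-1) = 10.
Since the holes are disjoint and sit inside A, by finite additivity
  m(H) = sum_i (b_i - a_i), and m(A \ H) = m(A) - m(H).
Computing the hole measures:
  m(H_1) = 1 - (-1/2) = 3/2.
  m(H_2) = 9/4 - 5/4 = 1.
  m(H_3) = 13/4 - 11/4 = 1/2.
  m(H_4) = 21/4 - 15/4 = 3/2.
Summed: m(H) = 3/2 + 1 + 1/2 + 3/2 = 9/2.
So m(A \ H) = 10 - 9/2 = 11/2.

11/2


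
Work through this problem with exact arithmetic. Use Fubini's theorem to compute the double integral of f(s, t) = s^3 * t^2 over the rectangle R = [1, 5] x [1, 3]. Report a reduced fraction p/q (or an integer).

f(s, t) is a tensor product of a function of s and a function of t, and both factors are bounded continuous (hence Lebesgue integrable) on the rectangle, so Fubini's theorem applies:
  integral_R f d(m x m) = (integral_a1^b1 s^3 ds) * (integral_a2^b2 t^2 dt).
Inner integral in s: integral_{1}^{5} s^3 ds = (5^4 - 1^4)/4
  = 156.
Inner integral in t: integral_{1}^{3} t^2 dt = (3^3 - 1^3)/3
  = 26/3.
Product: (156) * (26/3) = 1352.

1352
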